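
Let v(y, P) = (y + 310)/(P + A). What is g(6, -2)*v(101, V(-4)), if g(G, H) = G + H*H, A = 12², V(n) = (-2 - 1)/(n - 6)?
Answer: 13700/481 ≈ 28.482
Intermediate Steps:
V(n) = -3/(-6 + n)
A = 144
g(G, H) = G + H²
v(y, P) = (310 + y)/(144 + P) (v(y, P) = (y + 310)/(P + 144) = (310 + y)/(144 + P))
g(6, -2)*v(101, V(-4)) = (6 + (-2)²)*((310 + 101)/(144 - 3/(-6 - 4))) = (6 + 4)*(411/(144 - 3/(-10))) = 10*(411/(144 - 3*(-⅒))) = 10*(411/(144 + 3/10)) = 10*(411/(1443/10)) = 10*((10/1443)*411) = 10*(1370/481) = 13700/481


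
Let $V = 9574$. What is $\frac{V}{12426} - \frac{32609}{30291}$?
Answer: $- \frac{19198900}{62732661} \approx -0.30604$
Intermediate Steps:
$\frac{V}{12426} - \frac{32609}{30291} = \frac{9574}{12426} - \frac{32609}{30291} = 9574 \cdot \frac{1}{12426} - \frac{32609}{30291} = \frac{4787}{6213} - \frac{32609}{30291} = - \frac{19198900}{62732661}$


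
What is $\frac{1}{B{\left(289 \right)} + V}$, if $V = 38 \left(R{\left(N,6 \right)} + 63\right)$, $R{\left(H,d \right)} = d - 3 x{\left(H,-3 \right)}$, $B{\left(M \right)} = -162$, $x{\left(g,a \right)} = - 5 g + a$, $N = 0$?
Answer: $\frac{1}{2802} \approx 0.00035689$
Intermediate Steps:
$x{\left(g,a \right)} = a - 5 g$
$R{\left(H,d \right)} = 9 + d + 15 H$ ($R{\left(H,d \right)} = d - 3 \left(-3 - 5 H\right) = d + \left(9 + 15 H\right) = 9 + d + 15 H$)
$V = 2964$ ($V = 38 \left(\left(9 + 6 + 15 \cdot 0\right) + 63\right) = 38 \left(\left(9 + 6 + 0\right) + 63\right) = 38 \left(15 + 63\right) = 38 \cdot 78 = 2964$)
$\frac{1}{B{\left(289 \right)} + V} = \frac{1}{-162 + 2964} = \frac{1}{2802}$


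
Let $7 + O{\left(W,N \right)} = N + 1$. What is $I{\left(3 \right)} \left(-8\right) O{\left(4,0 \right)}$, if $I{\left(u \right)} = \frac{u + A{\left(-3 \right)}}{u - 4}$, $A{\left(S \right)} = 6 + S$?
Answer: $-288$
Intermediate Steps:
$I{\left(u \right)} = \frac{3 + u}{-4 + u}$ ($I{\left(u \right)} = \frac{u + \left(6 - 3\right)}{u - 4} = \frac{u + 3}{-4 + u} = \frac{3 + u}{-4 + u}$)
$O{\left(W,N \right)} = -6 + N$ ($O{\left(W,N \right)} = -7 + \left(N + 1\right) = -7 + \left(1 + N\right) = -6 + N$)
$I{\left(3 \right)} \left(-8\right) O{\left(4,0 \right)} = \frac{3 + 3}{-4 + 3} \left(-8\right) \left(-6 + 0\right) = \frac{1}{-1} \cdot 6 \left(-8\right) \left(-6\right) = \left(-1\right) 6 \left(-8\right) \left(-6\right) = \left(-6\right) \left(-8\right) \left(-6\right) = 48 \left(-6\right) = -288$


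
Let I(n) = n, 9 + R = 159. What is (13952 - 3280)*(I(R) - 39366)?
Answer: -418513152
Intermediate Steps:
R = 150 (R = -9 + 159 = 150)
(13952 - 3280)*(I(R) - 39366) = (13952 - 3280)*(150 - 39366) = 10672*(-39216) = -418513152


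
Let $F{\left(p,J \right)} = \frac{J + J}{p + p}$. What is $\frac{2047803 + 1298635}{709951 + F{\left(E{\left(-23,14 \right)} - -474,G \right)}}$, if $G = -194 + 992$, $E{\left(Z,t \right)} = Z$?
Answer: $\frac{1509243538}{320188699} \approx 4.7136$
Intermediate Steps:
$G = 798$
$F{\left(p,J \right)} = \frac{J}{p}$ ($F{\left(p,J \right)} = \frac{2 J}{2 p} = 2 J \frac{1}{2 p} = \frac{J}{p}$)
$\frac{2047803 + 1298635}{709951 + F{\left(E{\left(-23,14 \right)} - -474,G \right)}} = \frac{2047803 + 1298635}{709951 + \frac{798}{-23 - -474}} = \frac{3346438}{709951 + \frac{798}{-23 + 474}} = \frac{3346438}{709951 + \frac{798}{451}} = \frac{3346438}{\frac{320188699}{451}} = 3346438 \cdot \frac{451}{320188699} = \frac{1509243538}{320188699}$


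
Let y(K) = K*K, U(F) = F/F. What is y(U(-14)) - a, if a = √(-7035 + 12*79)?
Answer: 1 - I*√6087 ≈ 1.0 - 78.019*I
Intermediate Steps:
U(F) = 1
y(K) = K²
a = I*√6087 (a = √(-7035 + 948) = √(-6087) = I*√6087 ≈ 78.019*I)
y(U(-14)) - a = 1² - I*√6087 = 1 - I*√6087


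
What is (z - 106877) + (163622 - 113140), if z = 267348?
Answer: 210953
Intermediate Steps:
(z - 106877) + (163622 - 113140) = (267348 - 106877) + (163622 - 113140) = 160471 + 50482 = 210953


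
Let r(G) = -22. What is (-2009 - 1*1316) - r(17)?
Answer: -3303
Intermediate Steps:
(-2009 - 1*1316) - r(17) = (-2009 - 1*1316) - 1*(-22) = (-2009 - 1316) + 22 = -3325 + 22 = -3303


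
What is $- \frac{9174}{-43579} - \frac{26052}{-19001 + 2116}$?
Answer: $\frac{1290223098}{735831415} \approx 1.7534$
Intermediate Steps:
$- \frac{9174}{-43579} - \frac{26052}{-19001 + 2116} = \left(-9174\right) \left(- \frac{1}{43579}\right) - \frac{26052}{-16885} = \frac{9174}{43579} - - \frac{26052}{16885} = \frac{9174}{43579} + \frac{26052}{16885} = \frac{1290223098}{735831415}$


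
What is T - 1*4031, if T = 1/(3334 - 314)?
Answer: -12173619/3020 ≈ -4031.0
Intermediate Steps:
T = 1/3020 ≈ 0.00033113
T - 1*4031 = 1/3020 - 1*4031 = 1/3020 - 4031 = -12173619/3020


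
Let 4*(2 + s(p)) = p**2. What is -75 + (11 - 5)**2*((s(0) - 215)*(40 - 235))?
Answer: 1523265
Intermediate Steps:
s(p) = -2 + p**2/4
-75 + (11 - 5)**2*((s(0) - 215)*(40 - 235)) = -75 + (11 - 5)**2*(((-2 + (1/4)*0**2) - 215)*(40 - 235)) = -75 + 6**2*(((-2 + (1/4)*0) - 215)*(-195)) = -75 + 36*(((-2 + 0) - 215)*(-195)) = -75 + 36*((-2 - 215)*(-195)) = -75 + 36*(-217*(-195)) = -75 + 36*42315 = -75 + 1523340 = 1523265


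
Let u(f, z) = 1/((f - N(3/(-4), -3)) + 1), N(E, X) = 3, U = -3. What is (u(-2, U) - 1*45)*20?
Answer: -905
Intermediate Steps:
u(f, z) = 1/(-2 + f) (u(f, z) = 1/((f - 1*3) + 1) = 1/((f - 3) + 1) = 1/((-3 + f) + 1) = 1/(-2 + f))
(u(-2, U) - 1*45)*20 = (1/(-2 - 2) - 1*45)*20 = (1/(-4) - 45)*20 = (-¼ - 45)*20 = -181/4*20 = -905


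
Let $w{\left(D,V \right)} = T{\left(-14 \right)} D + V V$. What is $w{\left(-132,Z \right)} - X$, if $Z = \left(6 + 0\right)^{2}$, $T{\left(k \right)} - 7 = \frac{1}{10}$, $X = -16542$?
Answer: $\frac{84504}{5} \approx 16901.0$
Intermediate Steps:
$T{\left(k \right)} = \frac{71}{10}$ ($T{\left(k \right)} = 7 + \frac{1}{10} = \frac{71}{10}$)
$Z = 36$ ($Z = 6^{2} = 36$)
$w{\left(D,V \right)} = V^{2} + \frac{71 D}{10}$ ($w{\left(D,V \right)} = \frac{71 D}{10} + V V = \frac{71 D}{10} + V^{2} = V^{2} + \frac{71 D}{10}$)
$w{\left(-132,Z \right)} - X = \left(36^{2} + \frac{71}{10} \left(-132\right)\right) - -16542 = \left(1296 - \frac{4686}{5}\right) + 16542 = \frac{1794}{5} + 16542 = \frac{84504}{5}$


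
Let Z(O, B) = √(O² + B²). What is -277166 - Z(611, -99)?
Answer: -277166 - √383122 ≈ -2.7779e+5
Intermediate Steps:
Z(O, B) = √(B² + O²)
-277166 - Z(611, -99) = -277166 - √((-99)² + 611²) = -277166 - √(9801 + 373321) = -277166 - √383122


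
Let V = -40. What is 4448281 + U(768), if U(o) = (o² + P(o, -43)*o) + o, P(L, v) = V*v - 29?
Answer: 6337561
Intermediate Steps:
P(L, v) = -29 - 40*v (P(L, v) = -40*v - 29 = -29 - 40*v)
U(o) = o² + 1692*o (U(o) = (o² + (-29 - 40*(-43))*o) + o = (o² + (-29 + 1720)*o) + o = (o² + 1691*o) + o = o² + 1692*o)
4448281 + U(768) = 4448281 + 768*(1692 + 768) = 4448281 + 768*2460 = 4448281 + 1889280 = 6337561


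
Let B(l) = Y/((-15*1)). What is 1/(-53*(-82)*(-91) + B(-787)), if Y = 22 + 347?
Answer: -5/1977553 ≈ -2.5284e-6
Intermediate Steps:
Y = 369
B(l) = -123/5 (B(l) = 369/((-15*1)) = 369/(-15) = 369*(-1/15) = -123/5)
1/(-53*(-82)*(-91) + B(-787)) = 1/(-53*(-82)*(-91) - 123/5) = 1/(4346*(-91) - 123/5) = 1/(-395486 - 123/5) = 1/(-1977553/5) = -5/1977553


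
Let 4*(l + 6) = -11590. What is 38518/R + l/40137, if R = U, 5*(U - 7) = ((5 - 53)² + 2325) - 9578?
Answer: -2581417543/65744406 ≈ -39.264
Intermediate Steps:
l = -5807/2 (l = -6 + (¼)*(-11590) = -6 - 5795/2 = -5807/2 ≈ -2903.5)
U = -4914/5 (U = 7 + (((5 - 53)² + 2325) - 9578)/5 = 7 + (((-48)² + 2325) - 9578)/5 = 7 + ((2304 + 2325) - 9578)/5 = 7 + (4629 - 9578)/5 = 7 + (⅕)*(-4949) = 7 - 4949/5 = -4914/5 ≈ -982.80)
R = -4914/5 ≈ -982.80
38518/R + l/40137 = 38518/(-4914/5) - 5807/2/40137 = 38518*(-5/4914) - 5807/2*1/40137 = -96295/2457 - 5807/80274 = -2581417543/65744406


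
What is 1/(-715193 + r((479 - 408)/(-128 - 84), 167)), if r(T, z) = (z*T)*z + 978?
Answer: -212/153393699 ≈ -1.3821e-6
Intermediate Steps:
r(T, z) = 978 + T*z² (r(T, z) = (T*z)*z + 978 = T*z² + 978 = 978 + T*z²)
1/(-715193 + r((479 - 408)/(-128 - 84), 167)) = 1/(-715193 + (978 + ((479 - 408)/(-128 - 84))*167²)) = 1/(-715193 + (978 + (71/(-212))*27889)) = 1/(-715193 + (978 + (71*(-1/212))*27889)) = 1/(-715193 + (978 - 71/212*27889)) = 1/(-715193 + (978 - 1980119/212)) = 1/(-715193 - 1772783/212) = 1/(-153393699/212) = -212/153393699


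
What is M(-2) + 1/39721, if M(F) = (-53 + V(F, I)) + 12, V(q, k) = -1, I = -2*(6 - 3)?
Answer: -1668281/39721 ≈ -42.000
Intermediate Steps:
I = -6 (I = -2*3 = -6)
M(F) = -42 (M(F) = (-53 - 1) + 12 = -54 + 12 = -42)
M(-2) + 1/39721 = -42 + 1/39721 = -1668281/39721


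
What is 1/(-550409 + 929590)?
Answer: 1/379181 ≈ 2.6373e-6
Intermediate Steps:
1/(-550409 + 929590) = 1/379181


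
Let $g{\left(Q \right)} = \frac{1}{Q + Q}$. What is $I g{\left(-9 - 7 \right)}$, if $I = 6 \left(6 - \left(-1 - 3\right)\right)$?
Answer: $- \frac{15}{8} \approx -1.875$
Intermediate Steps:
$g{\left(Q \right)} = \frac{1}{2 Q}$
$I = 60$ ($I = 6 \left(6 - -4\right) = 6 \left(6 + \left(3 + 1\right)\right) = 6 \left(6 + 4\right) = 6 \cdot 10 = 60$)
$I g{\left(-9 - 7 \right)} = 60 \frac{1}{2 \left(-9 - 7\right)} = 60 \frac{1}{2 \left(-16\right)} = 60 \cdot \frac{1}{2} \left(- \frac{1}{16}\right) = 60 \left(- \frac{1}{32}\right) = - \frac{15}{8}$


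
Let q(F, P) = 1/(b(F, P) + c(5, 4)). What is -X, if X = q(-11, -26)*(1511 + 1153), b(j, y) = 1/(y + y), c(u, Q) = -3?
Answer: 138528/157 ≈ 882.34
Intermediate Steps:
b(j, y) = 1/(2*y)
q(F, P) = 1/(-3 + 1/(2*P)) (q(F, P) = 1/(1/(2*P) - 3) = 1/(-3 + 1/(2*P)))
X = -138528/157 (X = (-2*(-26)/(-1 + 6*(-26)))*(1511 + 1153) = -2*(-26)/(-1 - 156)*2664 = -2*(-26)/(-157)*2664 = -2*(-26)*(-1/157)*2664 = -52/157*2664 = -138528/157 ≈ -882.34)
-X = -1*(-138528/157) = 138528/157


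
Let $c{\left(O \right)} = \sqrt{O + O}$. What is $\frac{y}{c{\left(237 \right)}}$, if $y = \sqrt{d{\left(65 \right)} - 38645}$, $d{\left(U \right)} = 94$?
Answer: $\frac{i \sqrt{18273174}}{474} \approx 9.0184 i$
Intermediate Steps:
$c{\left(O \right)} = \sqrt{2} \sqrt{O}$ ($c{\left(O \right)} = \sqrt{2 O} = \sqrt{2} \sqrt{O}$)
$y = i \sqrt{38551}$ ($y = \sqrt{94 - 38645} = \sqrt{-38551} = i \sqrt{38551} \approx 196.34 i$)
$\frac{y}{c{\left(237 \right)}} = \frac{i \sqrt{38551}}{\sqrt{2} \sqrt{237}} = \frac{i \sqrt{38551}}{\sqrt{474}} = i \sqrt{38551} \frac{\sqrt{474}}{474} = \frac{i \sqrt{18273174}}{474}$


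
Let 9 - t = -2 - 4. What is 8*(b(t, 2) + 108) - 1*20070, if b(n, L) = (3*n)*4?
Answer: -17766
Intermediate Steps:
t = 15 (t = 9 - (-2 - 4) = 9 - 1*(-6) = 9 + 6 = 15)
b(n, L) = 12*n
8*(b(t, 2) + 108) - 1*20070 = 8*(12*15 + 108) - 1*20070 = 8*(180 + 108) - 20070 = 8*288 - 20070 = 2304 - 20070 = -17766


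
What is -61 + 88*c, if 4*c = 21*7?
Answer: 3173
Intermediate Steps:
c = 147/4 (c = (21*7)/4 = (¼)*147 = 147/4 ≈ 36.750)
-61 + 88*c = -61 + 88*(147/4) = -61 + 3234 = 3173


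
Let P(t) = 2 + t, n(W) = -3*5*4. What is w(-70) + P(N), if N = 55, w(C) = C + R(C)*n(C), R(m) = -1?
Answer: 47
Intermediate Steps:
n(W) = -60 (n(W) = -15*4 = -60)
w(C) = 60 + C (w(C) = C - 1*(-60) = C + 60 = 60 + C)
w(-70) + P(N) = (60 - 70) + (2 + 55) = -10 + 57 = 47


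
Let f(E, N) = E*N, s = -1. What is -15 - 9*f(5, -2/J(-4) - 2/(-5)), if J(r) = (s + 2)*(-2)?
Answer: -78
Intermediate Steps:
J(r) = -2 (J(r) = (-1 + 2)*(-2) = 1*(-2) = -2)
-15 - 9*f(5, -2/J(-4) - 2/(-5)) = -15 - 45*(-2/(-2) - 2/(-5)) = -15 - 45*(-2*(-½) - 2*(-⅕)) = -15 - 45*(1 + ⅖) = -15 - 45*7/5 = -15 - 9*7 = -15 - 63 = -78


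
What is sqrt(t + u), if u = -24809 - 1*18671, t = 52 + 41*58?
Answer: 5*I*sqrt(1642) ≈ 202.61*I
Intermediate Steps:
t = 2430 (t = 52 + 2378 = 2430)
u = -43480 (u = -24809 - 18671 = -43480)
sqrt(t + u) = sqrt(2430 - 43480) = sqrt(-41050) = 5*I*sqrt(1642)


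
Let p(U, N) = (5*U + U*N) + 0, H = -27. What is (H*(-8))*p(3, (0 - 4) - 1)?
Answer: 0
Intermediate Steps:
p(U, N) = 5*U + N*U (p(U, N) = (5*U + N*U) + 0 = 5*U + N*U)
(H*(-8))*p(3, (0 - 4) - 1) = (-27*(-8))*(3*(5 + ((0 - 4) - 1))) = 216*(3*(5 + (-4 - 1))) = 216*(3*(5 - 5)) = 216*(3*0) = 216*0 = 0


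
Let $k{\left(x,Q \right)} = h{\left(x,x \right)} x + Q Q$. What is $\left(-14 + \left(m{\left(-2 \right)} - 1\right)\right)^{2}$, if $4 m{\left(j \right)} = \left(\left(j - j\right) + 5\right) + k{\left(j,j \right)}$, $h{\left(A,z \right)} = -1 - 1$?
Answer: $\frac{2209}{16} \approx 138.06$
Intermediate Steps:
$h{\left(A,z \right)} = -2$
$k{\left(x,Q \right)} = Q^{2} - 2 x$ ($k{\left(x,Q \right)} = - 2 x + Q Q = - 2 x + Q^{2} = Q^{2} - 2 x$)
$m{\left(j \right)} = \frac{5}{4} - \frac{j}{2} + \frac{j^{2}}{4}$ ($m{\left(j \right)} = \frac{\left(\left(j - j\right) + 5\right) + \left(j^{2} - 2 j\right)}{4} = \frac{\left(0 + 5\right) + \left(j^{2} - 2 j\right)}{4} = \frac{5 + \left(j^{2} - 2 j\right)}{4} = \frac{5 + j^{2} - 2 j}{4} = \frac{5}{4} - \frac{j}{2} + \frac{j^{2}}{4}$)
$\left(-14 + \left(m{\left(-2 \right)} - 1\right)\right)^{2} = \left(-14 + \left(\left(\frac{5}{4} - -1 + \frac{\left(-2\right)^{2}}{4}\right) - 1\right)\right)^{2} = \left(-14 + \left(\left(\frac{5}{4} + 1 + \frac{1}{4} \cdot 4\right) - 1\right)\right)^{2} = \left(-14 + \left(\left(\frac{5}{4} + 1 + 1\right) - 1\right)\right)^{2} = \left(-14 + \left(\frac{13}{4} - 1\right)\right)^{2} = \left(-14 + \frac{9}{4}\right)^{2} = \left(- \frac{47}{4}\right)^{2} = \frac{2209}{16}$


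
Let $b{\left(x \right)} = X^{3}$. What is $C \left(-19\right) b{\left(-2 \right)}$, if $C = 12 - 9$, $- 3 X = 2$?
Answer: $\frac{152}{9} \approx 16.889$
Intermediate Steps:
$X = - \frac{2}{3}$ ($X = \left(- \frac{1}{3}\right) 2 = - \frac{2}{3} \approx -0.66667$)
$b{\left(x \right)} = - \frac{8}{27}$ ($b{\left(x \right)} = \left(- \frac{2}{3}\right)^{3} = - \frac{8}{27}$)
$C = 3$ ($C = 12 - 9 = 3$)
$C \left(-19\right) b{\left(-2 \right)} = 3 \left(-19\right) \left(- \frac{8}{27}\right) = \left(-57\right) \left(- \frac{8}{27}\right) = \frac{152}{9}$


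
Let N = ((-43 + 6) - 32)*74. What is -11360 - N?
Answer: -6254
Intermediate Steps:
N = -5106 (N = (-37 - 32)*74 = -69*74 = -5106)
-11360 - N = -11360 - 1*(-5106) = -11360 + 5106 = -6254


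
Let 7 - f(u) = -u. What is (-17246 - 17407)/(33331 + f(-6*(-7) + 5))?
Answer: -34653/33385 ≈ -1.0380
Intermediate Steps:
f(u) = 7 + u (f(u) = 7 - (-1)*u = 7 + u)
(-17246 - 17407)/(33331 + f(-6*(-7) + 5)) = (-17246 - 17407)/(33331 + (7 + (-6*(-7) + 5))) = -34653/(33331 + (7 + (42 + 5))) = -34653/(33331 + (7 + 47)) = -34653/(33331 + 54) = -34653/33385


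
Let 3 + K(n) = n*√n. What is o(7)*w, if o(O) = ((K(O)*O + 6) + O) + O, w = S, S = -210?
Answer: 210 - 10290*√7 ≈ -27015.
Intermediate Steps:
K(n) = -3 + n^(3/2) (K(n) = -3 + n*√n = -3 + n^(3/2))
w = -210
o(O) = 6 + 2*O + O*(-3 + O^(3/2)) (o(O) = (((-3 + O^(3/2))*O + 6) + O) + O = ((O*(-3 + O^(3/2)) + 6) + O) + O = ((6 + O*(-3 + O^(3/2))) + O) + O = (6 + O + O*(-3 + O^(3/2))) + O = 6 + 2*O + O*(-3 + O^(3/2)))
o(7)*w = (6 + 7^(5/2) - 1*7)*(-210) = (6 + 49*√7 - 7)*(-210) = (-1 + 49*√7)*(-210) = 210 - 10290*√7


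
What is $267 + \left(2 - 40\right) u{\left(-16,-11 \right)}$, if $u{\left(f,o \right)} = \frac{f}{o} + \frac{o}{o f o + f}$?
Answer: $\frac{2270805}{10736} \approx 211.51$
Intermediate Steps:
$u{\left(f,o \right)} = \frac{f}{o} + \frac{o}{f + f o^{2}}$ ($u{\left(f,o \right)} = \frac{f}{o} + \frac{o}{f o o + f} = \frac{f}{o} + \frac{o}{f o^{2} + f} = \frac{f}{o} + \frac{o}{f + f o^{2}}$)
$267 + \left(2 - 40\right) u{\left(-16,-11 \right)} = 267 + \left(2 - 40\right) \frac{\left(-16\right)^{2} + \left(-11\right)^{2} + \left(-16\right)^{2} \left(-11\right)^{2}}{\left(-16\right) \left(-11\right) \left(1 + \left(-11\right)^{2}\right)} = 267 + \left(2 - 40\right) \left(\left(- \frac{1}{16}\right) \left(- \frac{1}{11}\right) \frac{1}{1 + 121} \left(256 + 121 + 256 \cdot 121\right)\right) = 267 - 38 \left(\left(- \frac{1}{16}\right) \left(- \frac{1}{11}\right) \frac{1}{122} \left(256 + 121 + 30976\right)\right) = 267 - 38 \left(\left(- \frac{1}{16}\right) \left(- \frac{1}{11}\right) \frac{1}{122} \cdot 31353\right) = 267 - \frac{595707}{10736} = \frac{2270805}{10736}$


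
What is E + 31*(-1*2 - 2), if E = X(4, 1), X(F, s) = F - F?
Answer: -124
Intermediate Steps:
X(F, s) = 0
E = 0
E + 31*(-1*2 - 2) = 0 + 31*(-1*2 - 2) = 0 + 31*(-2 - 2) = 0 + 31*(-4) = 0 - 124 = -124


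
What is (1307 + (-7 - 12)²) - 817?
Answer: 851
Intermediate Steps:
(1307 + (-7 - 12)²) - 817 = (1307 + (-19)²) - 817 = (1307 + 361) - 817 = 1668 - 817 = 851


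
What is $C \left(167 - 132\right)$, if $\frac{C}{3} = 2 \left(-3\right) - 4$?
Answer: $-1050$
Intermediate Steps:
$C = -30$ ($C = 3 \left(2 \left(-3\right) - 4\right) = 3 \left(-6 - 4\right) = 3 \left(-10\right) = -30$)
$C \left(167 - 132\right) = - 30 \left(167 - 132\right) = \left(-30\right) 35 = -1050$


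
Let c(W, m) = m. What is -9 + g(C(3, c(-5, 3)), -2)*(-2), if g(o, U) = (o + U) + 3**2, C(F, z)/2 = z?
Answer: -35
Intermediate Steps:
C(F, z) = 2*z
g(o, U) = 9 + U + o (g(o, U) = (U + o) + 9 = 9 + U + o)
-9 + g(C(3, c(-5, 3)), -2)*(-2) = -9 + (9 - 2 + 2*3)*(-2) = -9 + (9 - 2 + 6)*(-2) = -9 + 13*(-2) = -9 - 26 = -35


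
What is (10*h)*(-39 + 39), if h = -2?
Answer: 0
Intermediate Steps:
(10*h)*(-39 + 39) = (10*(-2))*(-39 + 39) = -20*0 = 0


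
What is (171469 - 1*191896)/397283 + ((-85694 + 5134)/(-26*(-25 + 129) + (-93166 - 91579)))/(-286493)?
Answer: -1097019639112919/21335219963588031 ≈ -0.051418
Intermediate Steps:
(171469 - 1*191896)/397283 + ((-85694 + 5134)/(-26*(-25 + 129) + (-93166 - 91579)))/(-286493) = (171469 - 191896)*(1/397283) - 80560/(-26*104 - 184745)*(-1/286493) = -20427*1/397283 - 80560/(-2704 - 184745)*(-1/286493) = -20427/397283 - 80560/(-187449)*(-1/286493) = -20427/397283 - 80560*(-1/187449)*(-1/286493) = -20427/397283 + (80560/187449)*(-1/286493) = -20427/397283 - 80560/53702826357 = -1097019639112919/21335219963588031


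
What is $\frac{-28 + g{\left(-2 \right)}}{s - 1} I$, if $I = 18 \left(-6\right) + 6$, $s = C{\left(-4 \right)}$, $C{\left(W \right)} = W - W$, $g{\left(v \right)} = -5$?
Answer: $-3366$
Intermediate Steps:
$C{\left(W \right)} = 0$
$s = 0$
$I = -102$ ($I = -108 + 6 = -102$)
$\frac{-28 + g{\left(-2 \right)}}{s - 1} I = \frac{-28 - 5}{0 - 1} \left(-102\right) = - \frac{33}{-1} \left(-102\right) = \left(-33\right) \left(-1\right) \left(-102\right) = 33 \left(-102\right) = -3366$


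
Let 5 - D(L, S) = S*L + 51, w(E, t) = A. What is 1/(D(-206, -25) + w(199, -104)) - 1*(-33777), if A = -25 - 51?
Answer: 178072343/5272 ≈ 33777.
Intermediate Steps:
A = -76
w(E, t) = -76
D(L, S) = -46 - L*S (D(L, S) = 5 - (S*L + 51) = 5 - (L*S + 51) = 5 - (51 + L*S) = 5 + (-51 - L*S) = -46 - L*S)
1/(D(-206, -25) + w(199, -104)) - 1*(-33777) = 1/((-46 - 1*(-206)*(-25)) - 76) - 1*(-33777) = 1/((-46 - 5150) - 76) + 33777 = 1/(-5196 - 76) + 33777 = 1/(-5272) + 33777 = -1/5272 + 33777 = 178072343/5272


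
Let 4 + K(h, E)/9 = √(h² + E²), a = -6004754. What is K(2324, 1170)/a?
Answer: 18/3002377 - 9*√1692469/3002377 ≈ -0.0038938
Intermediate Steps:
K(h, E) = -36 + 9*√(E² + h²) (K(h, E) = -36 + 9*√(h² + E²) = -36 + 9*√(E² + h²))
K(2324, 1170)/a = (-36 + 9*√(1170² + 2324²))/(-6004754) = (-36 + 9*√(1368900 + 5400976))*(-1/6004754) = (-36 + 9*√6769876)*(-1/6004754) = (-36 + 9*(2*√1692469))*(-1/6004754) = (-36 + 18*√1692469)*(-1/6004754) = 18/3002377 - 9*√1692469/3002377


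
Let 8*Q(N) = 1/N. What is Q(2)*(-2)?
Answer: -⅛ ≈ -0.12500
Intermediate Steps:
Q(N) = 1/(8*N)
Q(2)*(-2) = ((⅛)/2)*(-2) = ((⅛)*(½))*(-2) = (1/16)*(-2) = -⅛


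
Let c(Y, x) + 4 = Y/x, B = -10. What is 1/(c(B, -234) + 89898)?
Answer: 117/10517603 ≈ 1.1124e-5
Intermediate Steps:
c(Y, x) = -4 + Y/x
1/(c(B, -234) + 89898) = 1/((-4 - 10/(-234)) + 89898) = 1/((-4 - 10*(-1/234)) + 89898) = 1/((-4 + 5/117) + 89898) = 1/(-463/117 + 89898) = 1/(10517603/117) = 117/10517603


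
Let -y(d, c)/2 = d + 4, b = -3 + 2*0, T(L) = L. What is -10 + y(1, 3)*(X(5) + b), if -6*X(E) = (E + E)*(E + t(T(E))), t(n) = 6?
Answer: 610/3 ≈ 203.33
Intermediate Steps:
b = -3 (b = -3 + 0 = -3)
y(d, c) = -8 - 2*d (y(d, c) = -2*(d + 4) = -2*(4 + d) = -8 - 2*d)
X(E) = -E*(6 + E)/3 (X(E) = -(E + E)*(E + 6)/6 = -2*E*(6 + E)/6 = -E*(6 + E)/3)
-10 + y(1, 3)*(X(5) + b) = -10 + (-8 - 2*1)*(-⅓*5*(6 + 5) - 3) = -10 + (-8 - 2)*(-⅓*5*11 - 3) = -10 - 10*(-55/3 - 3) = -10 - 10*(-64/3) = -10 + 640/3 = 610/3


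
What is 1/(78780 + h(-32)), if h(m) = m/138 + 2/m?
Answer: 1104/86972795 ≈ 1.2694e-5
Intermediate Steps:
h(m) = 2/m + m/138 (h(m) = m*(1/138) + 2/m = m/138 + 2/m = 2/m + m/138)
1/(78780 + h(-32)) = 1/(78780 + (2/(-32) + (1/138)*(-32))) = 1/(78780 + (2*(-1/32) - 16/69)) = 1/(78780 + (-1/16 - 16/69)) = 1/(78780 - 325/1104) = 1/(86972795/1104) = 1104/86972795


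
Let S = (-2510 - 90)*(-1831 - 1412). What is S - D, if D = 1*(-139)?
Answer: 8431939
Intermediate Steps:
D = -139
S = 8431800 (S = -2600*(-3243) = 8431800)
S - D = 8431800 - 1*(-139) = 8431800 + 139 = 8431939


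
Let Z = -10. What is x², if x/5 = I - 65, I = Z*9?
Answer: 600625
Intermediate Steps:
I = -90 (I = -10*9 = -90)
x = -775 (x = 5*(-90 - 65) = 5*(-155) = -775)
x² = (-775)² = 600625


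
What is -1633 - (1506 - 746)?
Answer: -2393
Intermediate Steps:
-1633 - (1506 - 746) = -1633 - 1*760 = -1633 - 760 = -2393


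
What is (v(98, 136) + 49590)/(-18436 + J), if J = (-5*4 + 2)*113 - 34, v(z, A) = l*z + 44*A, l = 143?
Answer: -17397/5126 ≈ -3.3939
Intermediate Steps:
v(z, A) = 44*A + 143*z (v(z, A) = 143*z + 44*A = 44*A + 143*z)
J = -2068 (J = (-20 + 2)*113 - 34 = -18*113 - 34 = -2034 - 34 = -2068)
(v(98, 136) + 49590)/(-18436 + J) = ((44*136 + 143*98) + 49590)/(-18436 - 2068) = ((5984 + 14014) + 49590)/(-20504) = (19998 + 49590)*(-1/20504) = 69588*(-1/20504) = -17397/5126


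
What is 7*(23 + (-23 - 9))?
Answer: -63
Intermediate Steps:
7*(23 + (-23 - 9)) = 7*(23 - 32) = 7*(-9) = -63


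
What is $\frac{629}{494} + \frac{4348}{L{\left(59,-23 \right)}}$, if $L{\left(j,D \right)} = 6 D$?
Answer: $- \frac{1030555}{34086} \approx -30.234$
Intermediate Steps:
$\frac{629}{494} + \frac{4348}{L{\left(59,-23 \right)}} = \frac{629}{494} + \frac{4348}{6 \left(-23\right)} = 629 \cdot \frac{1}{494} + \frac{4348}{-138} = \frac{629}{494} + 4348 \left(- \frac{1}{138}\right) = \frac{629}{494} - \frac{2174}{69} = - \frac{1030555}{34086}$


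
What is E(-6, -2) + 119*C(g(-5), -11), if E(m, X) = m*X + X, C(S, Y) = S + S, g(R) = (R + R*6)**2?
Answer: 291560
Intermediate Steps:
g(R) = 49*R**2 (g(R) = (R + 6*R)**2 = (7*R)**2 = 49*R**2)
C(S, Y) = 2*S
E(m, X) = X + X*m (E(m, X) = X*m + X = X + X*m)
E(-6, -2) + 119*C(g(-5), -11) = -2*(1 - 6) + 119*(2*(49*(-5)**2)) = -2*(-5) + 119*(2*(49*25)) = 10 + 119*(2*1225) = 10 + 119*2450 = 10 + 291550 = 291560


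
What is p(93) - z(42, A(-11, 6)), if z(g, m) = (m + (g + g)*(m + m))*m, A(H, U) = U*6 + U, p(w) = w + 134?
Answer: -297889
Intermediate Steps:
p(w) = 134 + w
A(H, U) = 7*U (A(H, U) = 6*U + U = 7*U)
z(g, m) = m*(m + 4*g*m) (z(g, m) = (m + (2*g)*(2*m))*m = (m + 4*g*m)*m = m*(m + 4*g*m))
p(93) - z(42, A(-11, 6)) = (134 + 93) - (7*6)²*(1 + 4*42) = 227 - 42²*(1 + 168) = 227 - 1764*169 = 227 - 1*298116 = 227 - 298116 = -297889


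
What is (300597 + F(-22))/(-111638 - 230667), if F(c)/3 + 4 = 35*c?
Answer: -59655/68461 ≈ -0.87137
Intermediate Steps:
F(c) = -12 + 105*c (F(c) = -12 + 3*(35*c) = -12 + 105*c)
(300597 + F(-22))/(-111638 - 230667) = (300597 + (-12 + 105*(-22)))/(-111638 - 230667) = (300597 + (-12 - 2310))/(-342305) = (300597 - 2322)*(-1/342305) = 298275*(-1/342305) = -59655/68461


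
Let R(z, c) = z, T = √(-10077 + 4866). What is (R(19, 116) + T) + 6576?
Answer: 6595 + 3*I*√579 ≈ 6595.0 + 72.187*I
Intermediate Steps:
T = 3*I*√579 (T = √(-5211) = 3*I*√579 ≈ 72.187*I)
(R(19, 116) + T) + 6576 = (19 + 3*I*√579) + 6576 = 6595 + 3*I*√579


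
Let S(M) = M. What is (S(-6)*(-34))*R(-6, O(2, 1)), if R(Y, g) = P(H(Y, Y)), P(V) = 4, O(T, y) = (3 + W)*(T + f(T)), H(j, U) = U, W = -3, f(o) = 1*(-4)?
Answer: 816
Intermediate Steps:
f(o) = -4
O(T, y) = 0 (O(T, y) = (3 - 3)*(T - 4) = 0*(-4 + T) = 0)
R(Y, g) = 4
(S(-6)*(-34))*R(-6, O(2, 1)) = -6*(-34)*4 = 204*4 = 816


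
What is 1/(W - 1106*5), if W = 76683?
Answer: 1/71153 ≈ 1.4054e-5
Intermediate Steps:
1/(W - 1106*5) = 1/(76683 - 1106*5) = 1/(76683 - 5530) = 1/71153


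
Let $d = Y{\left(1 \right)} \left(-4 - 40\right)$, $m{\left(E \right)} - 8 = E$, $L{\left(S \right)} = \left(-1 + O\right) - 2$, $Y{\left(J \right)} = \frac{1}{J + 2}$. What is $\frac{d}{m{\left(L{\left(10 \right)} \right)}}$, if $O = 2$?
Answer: $- \frac{44}{21} \approx -2.0952$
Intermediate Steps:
$Y{\left(J \right)} = \frac{1}{2 + J}$
$L{\left(S \right)} = -1$ ($L{\left(S \right)} = \left(-1 + 2\right) - 2 = 1 - 2 = -1$)
$m{\left(E \right)} = 8 + E$
$d = - \frac{44}{3}$ ($d = \frac{-4 - 40}{2 + 1} = \frac{1}{3} \left(-44\right) = - \frac{44}{3} \approx -14.667$)
$\frac{d}{m{\left(L{\left(10 \right)} \right)}} = - \frac{44}{3 \left(8 - 1\right)} = - \frac{44}{3 \cdot 7} = \left(- \frac{44}{3}\right) \frac{1}{7} = - \frac{44}{21}$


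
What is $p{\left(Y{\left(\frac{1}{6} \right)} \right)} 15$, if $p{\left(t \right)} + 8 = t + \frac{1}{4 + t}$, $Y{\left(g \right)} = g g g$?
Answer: $- \frac{1447199}{12456} \approx -116.18$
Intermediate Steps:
$Y{\left(g \right)} = g^{3}$ ($Y{\left(g \right)} = g^{2} g = g^{3}$)
$p{\left(t \right)} = -8 + t + \frac{1}{4 + t}$ ($p{\left(t \right)} = -8 + \left(t + \frac{1}{4 + t}\right) = -8 + t + \frac{1}{4 + t}$)
$p{\left(Y{\left(\frac{1}{6} \right)} \right)} 15 = \frac{-31 + \left(\left(\frac{1}{6}\right)^{3}\right)^{2} - 4 \left(\frac{1}{6}\right)^{3}}{4 + \left(\frac{1}{6}\right)^{3}} \cdot 15 = \frac{-31 + \left(\left(\frac{1}{6}\right)^{3}\right)^{2} - \frac{4}{216}}{4 + \left(\frac{1}{6}\right)^{3}} \cdot 15 = \frac{-31 + \left(\frac{1}{216}\right)^{2} - \frac{1}{54}}{4 + \frac{1}{216}} \cdot 15 = \frac{-31 + \frac{1}{46656} - \frac{1}{54}}{\frac{865}{216}} \cdot 15 = \frac{216}{865} \left(- \frac{1447199}{46656}\right) 15 = \left(- \frac{1447199}{186840}\right) 15 = - \frac{1447199}{12456}$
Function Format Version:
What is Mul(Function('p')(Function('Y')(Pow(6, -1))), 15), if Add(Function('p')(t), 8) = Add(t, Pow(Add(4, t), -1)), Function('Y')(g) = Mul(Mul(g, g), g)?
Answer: Rational(-1447199, 12456) ≈ -116.18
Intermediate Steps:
Function('Y')(g) = Pow(g, 3) (Function('Y')(g) = Mul(Pow(g, 2), g) = Pow(g, 3))
Function('p')(t) = Add(-8, t, Pow(Add(4, t), -1)) (Function('p')(t) = Add(-8, Add(t, Pow(Add(4, t), -1))) = Add(-8, t, Pow(Add(4, t), -1)))
Mul(Function('p')(Function('Y')(Pow(6, -1))), 15) = Mul(Mul(Pow(Add(4, Pow(Pow(6, -1), 3)), -1), Add(-31, Pow(Pow(Pow(6, -1), 3), 2), Mul(-4, Pow(Pow(6, -1), 3)))), 15) = Mul(Mul(Pow(Add(4, Pow(Rational(1, 6), 3)), -1), Add(-31, Pow(Pow(Rational(1, 6), 3), 2), Mul(-4, Pow(Rational(1, 6), 3)))), 15) = Mul(Mul(Pow(Add(4, Rational(1, 216)), -1), Add(-31, Pow(Rational(1, 216), 2), Mul(-4, Rational(1, 216)))), 15) = Mul(Mul(Pow(Rational(865, 216), -1), Add(-31, Rational(1, 46656), Rational(-1, 54))), 15) = Mul(Mul(Rational(216, 865), Rational(-1447199, 46656)), 15) = Mul(Rational(-1447199, 186840), 15) = Rational(-1447199, 12456)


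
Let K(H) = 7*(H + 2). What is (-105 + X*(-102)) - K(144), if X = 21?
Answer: -3269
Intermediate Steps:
K(H) = 14 + 7*H (K(H) = 7*(2 + H) = 14 + 7*H)
(-105 + X*(-102)) - K(144) = (-105 + 21*(-102)) - (14 + 7*144) = (-105 - 2142) - (14 + 1008) = -2247 - 1*1022 = -2247 - 1022 = -3269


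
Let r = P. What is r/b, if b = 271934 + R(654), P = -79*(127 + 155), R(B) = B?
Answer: -11139/136294 ≈ -0.081728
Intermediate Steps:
P = -22278 (P = -79*282 = -22278)
b = 272588 (b = 271934 + 654 = 272588)
r = -22278
r/b = -22278/272588 = -22278*1/272588 = -11139/136294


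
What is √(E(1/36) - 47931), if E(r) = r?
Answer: I*√1725515/6 ≈ 218.93*I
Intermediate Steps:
√(E(1/36) - 47931) = √(1/36 - 47931) = √(-1725515/36) = I*√1725515/6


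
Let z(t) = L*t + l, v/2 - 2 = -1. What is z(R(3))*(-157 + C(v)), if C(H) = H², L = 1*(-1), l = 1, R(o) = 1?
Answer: 0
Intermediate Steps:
v = 2 (v = 4 + 2*(-1) = 4 - 2 = 2)
L = -1
z(t) = 1 - t (z(t) = -t + 1 = 1 - t)
z(R(3))*(-157 + C(v)) = (1 - 1*1)*(-157 + 2²) = (1 - 1)*(-157 + 4) = 0*(-153) = 0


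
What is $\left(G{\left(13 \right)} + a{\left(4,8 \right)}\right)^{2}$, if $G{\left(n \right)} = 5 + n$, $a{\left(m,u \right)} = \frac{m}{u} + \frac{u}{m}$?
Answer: $\frac{1681}{4} \approx 420.25$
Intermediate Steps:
$\left(G{\left(13 \right)} + a{\left(4,8 \right)}\right)^{2} = \left(\left(5 + 13\right) + \left(\frac{4}{8} + \frac{8}{4}\right)\right)^{2} = \left(18 + \left(4 \cdot \frac{1}{8} + 8 \cdot \frac{1}{4}\right)\right)^{2} = \left(18 + \left(\frac{1}{2} + 2\right)\right)^{2} = \left(18 + \frac{5}{2}\right)^{2} = \left(\frac{41}{2}\right)^{2} = \frac{1681}{4}$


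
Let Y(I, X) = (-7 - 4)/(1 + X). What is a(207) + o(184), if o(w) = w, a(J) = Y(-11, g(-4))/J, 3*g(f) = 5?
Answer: 101557/552 ≈ 183.98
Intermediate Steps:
g(f) = 5/3 (g(f) = (⅓)*5 = 5/3)
Y(I, X) = -11/(1 + X)
a(J) = -33/(8*J) (a(J) = (-11/(1 + 5/3))/J = (-11/8/3)/J = (-11*3/8)/J = -33/(8*J))
a(207) + o(184) = -33/8/207 + 184 = -33/8*1/207 + 184 = -11/552 + 184 = 101557/552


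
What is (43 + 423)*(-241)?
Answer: -112306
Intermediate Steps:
(43 + 423)*(-241) = 466*(-241) = -112306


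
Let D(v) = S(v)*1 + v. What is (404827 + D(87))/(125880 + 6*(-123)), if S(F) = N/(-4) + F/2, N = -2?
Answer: 67493/20857 ≈ 3.2360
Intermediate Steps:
S(F) = ½ + F/2 (S(F) = -2/(-4) + F/2 = -2*(-¼) + F*(½) = ½ + F/2)
D(v) = ½ + 3*v/2 (D(v) = (½ + v/2)*1 + v = (½ + v/2) + v = ½ + 3*v/2)
(404827 + D(87))/(125880 + 6*(-123)) = (404827 + (½ + (3/2)*87))/(125880 + 6*(-123)) = (404827 + (½ + 261/2))/(125880 - 738) = (404827 + 131)/125142 = 404958*(1/125142) = 67493/20857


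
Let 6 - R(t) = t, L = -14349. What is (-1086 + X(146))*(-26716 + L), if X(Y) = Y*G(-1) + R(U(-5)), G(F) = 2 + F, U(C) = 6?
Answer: 38601100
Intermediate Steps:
R(t) = 6 - t
X(Y) = Y (X(Y) = Y*(2 - 1) + (6 - 1*6) = Y*1 + (6 - 6) = Y + 0 = Y)
(-1086 + X(146))*(-26716 + L) = (-1086 + 146)*(-26716 - 14349) = -940*(-41065) = 38601100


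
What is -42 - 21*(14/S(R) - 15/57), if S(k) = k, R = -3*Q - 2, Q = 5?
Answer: -6195/323 ≈ -19.180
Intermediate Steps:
R = -17 (R = -3*5 - 2 = -15 - 2 = -17)
-42 - 21*(14/S(R) - 15/57) = -42 - 21*(14/(-17) - 15/57) = -42 - 21*(14*(-1/17) - 15*1/57) = -42 - 21*(-14/17 - 5/19) = -42 - 21*(-351/323) = -42 + 7371/323 = -6195/323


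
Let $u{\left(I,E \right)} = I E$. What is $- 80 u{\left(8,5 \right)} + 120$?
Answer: $-3080$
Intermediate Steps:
$u{\left(I,E \right)} = E I$
$- 80 u{\left(8,5 \right)} + 120 = - 80 \cdot 5 \cdot 8 + 120 = \left(-80\right) 40 + 120 = -3200 + 120 = -3080$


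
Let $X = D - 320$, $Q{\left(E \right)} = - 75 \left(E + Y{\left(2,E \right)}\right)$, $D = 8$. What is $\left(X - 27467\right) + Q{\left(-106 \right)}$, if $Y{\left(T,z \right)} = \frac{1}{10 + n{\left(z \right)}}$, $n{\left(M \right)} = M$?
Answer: $- \frac{634503}{32} \approx -19828.0$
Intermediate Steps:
$Y{\left(T,z \right)} = \frac{1}{10 + z}$
$Q{\left(E \right)} = - 75 E - \frac{75}{10 + E}$ ($Q{\left(E \right)} = - 75 \left(E + \frac{1}{10 + E}\right) = - 75 E - \frac{75}{10 + E}$)
$X = -312$ ($X = 8 - 320 = -312$)
$\left(X - 27467\right) + Q{\left(-106 \right)} = \left(-312 - 27467\right) + \frac{75 \left(-1 - - 106 \left(10 - 106\right)\right)}{10 - 106} = -27779 + \frac{75 \left(-1 - \left(-106\right) \left(-96\right)\right)}{-96} = -27779 + 75 \left(- \frac{1}{96}\right) \left(-1 - 10176\right) = -27779 + 75 \left(- \frac{1}{96}\right) \left(-10177\right) = -27779 + \frac{254425}{32} = - \frac{634503}{32}$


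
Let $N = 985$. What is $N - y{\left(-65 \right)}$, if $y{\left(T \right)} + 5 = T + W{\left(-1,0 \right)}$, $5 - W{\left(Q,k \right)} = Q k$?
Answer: $1050$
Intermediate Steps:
$W{\left(Q,k \right)} = 5 - Q k$
$y{\left(T \right)} = T$ ($y{\left(T \right)} = -5 + \left(T + \left(5 - \left(-1\right) 0\right)\right) = -5 + \left(T + \left(5 + 0\right)\right) = -5 + \left(T + 5\right) = -5 + \left(5 + T\right) = T$)
$N - y{\left(-65 \right)} = 985 - -65 = 985 + 65 = 1050$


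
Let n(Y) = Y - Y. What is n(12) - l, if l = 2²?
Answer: -4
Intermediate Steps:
l = 4
n(Y) = 0
n(12) - l = 0 - 1*4 = 0 - 4 = -4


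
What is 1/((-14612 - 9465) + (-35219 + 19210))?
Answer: -1/40086 ≈ -2.4946e-5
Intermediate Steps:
1/((-14612 - 9465) + (-35219 + 19210)) = 1/(-24077 - 16009) = 1/(-40086) = -1/40086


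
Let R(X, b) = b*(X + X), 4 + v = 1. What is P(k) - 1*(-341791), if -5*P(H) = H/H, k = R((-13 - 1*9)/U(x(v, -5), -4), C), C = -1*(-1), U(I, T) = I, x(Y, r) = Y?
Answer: 1708954/5 ≈ 3.4179e+5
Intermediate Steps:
v = -3 (v = -4 + 1 = -3)
C = 1
R(X, b) = 2*X*b (R(X, b) = b*(2*X) = 2*X*b)
k = 44/3 (k = 2*((-13 - 1*9)/(-3))*1 = 2*((-13 - 9)*(-⅓))*1 = 2*(-22*(-⅓))*1 = 2*(22/3)*1 = 44/3 ≈ 14.667)
P(H) = -⅕ (P(H) = -H/(5*H) = -⅕*1 = -⅕)
P(k) - 1*(-341791) = -⅕ - 1*(-341791) = -⅕ + 341791 = 1708954/5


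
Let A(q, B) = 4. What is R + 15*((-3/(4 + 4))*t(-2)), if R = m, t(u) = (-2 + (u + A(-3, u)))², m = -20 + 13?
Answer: -7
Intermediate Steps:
m = -7
t(u) = (2 + u)² (t(u) = (-2 + (u + 4))² = (-2 + (4 + u))² = (2 + u)²)
R = -7
R + 15*((-3/(4 + 4))*t(-2)) = -7 + 15*((-3/(4 + 4))*(2 - 2)²) = -7 + 15*((-3/8)*0²) = -7 + 15*(((⅛)*(-3))*0) = -7 + 15*(-3/8*0) = -7 + 15*0 = -7 + 0 = -7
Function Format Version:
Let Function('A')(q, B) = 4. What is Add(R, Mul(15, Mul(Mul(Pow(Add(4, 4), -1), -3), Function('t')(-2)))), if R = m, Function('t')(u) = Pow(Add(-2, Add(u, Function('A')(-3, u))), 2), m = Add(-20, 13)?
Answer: -7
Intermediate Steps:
m = -7
Function('t')(u) = Pow(Add(2, u), 2) (Function('t')(u) = Pow(Add(-2, Add(u, 4)), 2) = Pow(Add(-2, Add(4, u)), 2) = Pow(Add(2, u), 2))
R = -7
Add(R, Mul(15, Mul(Mul(Pow(Add(4, 4), -1), -3), Function('t')(-2)))) = Add(-7, Mul(15, Mul(Mul(Pow(Add(4, 4), -1), -3), Pow(Add(2, -2), 2)))) = Add(-7, Mul(15, Mul(Mul(Pow(8, -1), -3), Pow(0, 2)))) = Add(-7, Mul(15, Mul(Mul(Rational(1, 8), -3), 0))) = Add(-7, Mul(15, Mul(Rational(-3, 8), 0))) = Add(-7, Mul(15, 0)) = Add(-7, 0) = -7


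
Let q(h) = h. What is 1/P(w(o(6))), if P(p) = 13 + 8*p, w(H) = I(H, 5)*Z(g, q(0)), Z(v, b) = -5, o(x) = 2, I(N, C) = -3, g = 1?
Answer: 1/133 ≈ 0.0075188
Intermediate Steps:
w(H) = 15 (w(H) = -3*(-5) = 15)
1/P(w(o(6))) = 1/(13 + 8*15) = 1/(13 + 120) = 1/133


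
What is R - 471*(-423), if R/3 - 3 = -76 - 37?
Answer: 198903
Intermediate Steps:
R = -330 (R = 9 + 3*(-76 - 37) = 9 + 3*(-113) = 9 - 339 = -330)
R - 471*(-423) = -330 - 471*(-423) = -330 + 199233 = 198903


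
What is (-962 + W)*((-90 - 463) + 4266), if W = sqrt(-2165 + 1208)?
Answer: -3571906 + 3713*I*sqrt(957) ≈ -3.5719e+6 + 1.1486e+5*I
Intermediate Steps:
W = I*sqrt(957) (W = sqrt(-957) = I*sqrt(957) ≈ 30.935*I)
(-962 + W)*((-90 - 463) + 4266) = (-962 + I*sqrt(957))*((-90 - 463) + 4266) = (-962 + I*sqrt(957))*(-553 + 4266) = (-962 + I*sqrt(957))*3713 = -3571906 + 3713*I*sqrt(957)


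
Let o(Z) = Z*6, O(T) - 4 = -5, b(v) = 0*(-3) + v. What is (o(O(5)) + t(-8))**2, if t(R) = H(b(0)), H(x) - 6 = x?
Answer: 0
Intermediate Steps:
b(v) = v (b(v) = 0 + v = v)
H(x) = 6 + x
O(T) = -1 (O(T) = 4 - 5 = -1)
t(R) = 6 (t(R) = 6 + 0 = 6)
o(Z) = 6*Z
(o(O(5)) + t(-8))**2 = (6*(-1) + 6)**2 = (-6 + 6)**2 = 0**2 = 0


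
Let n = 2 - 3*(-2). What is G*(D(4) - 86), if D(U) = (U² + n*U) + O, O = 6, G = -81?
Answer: 2592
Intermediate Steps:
n = 8 (n = 2 + 6 = 8)
D(U) = 6 + U² + 8*U (D(U) = (U² + 8*U) + 6 = 6 + U² + 8*U)
G*(D(4) - 86) = -81*((6 + 4² + 8*4) - 86) = -81*((6 + 16 + 32) - 86) = -81*(54 - 86) = -81*(-32) = 2592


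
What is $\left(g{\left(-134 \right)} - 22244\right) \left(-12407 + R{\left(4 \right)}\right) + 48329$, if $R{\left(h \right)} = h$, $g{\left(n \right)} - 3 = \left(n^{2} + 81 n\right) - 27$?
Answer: $188152227$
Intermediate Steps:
$g{\left(n \right)} = -24 + n^{2} + 81 n$ ($g{\left(n \right)} = 3 - \left(27 - n^{2} - 81 n\right) = 3 + \left(-27 + n^{2} + 81 n\right) = -24 + n^{2} + 81 n$)
$\left(g{\left(-134 \right)} - 22244\right) \left(-12407 + R{\left(4 \right)}\right) + 48329 = \left(\left(-24 + \left(-134\right)^{2} + 81 \left(-134\right)\right) - 22244\right) \left(-12407 + 4\right) + 48329 = \left(\left(-24 + 17956 - 10854\right) - 22244\right) \left(-12403\right) + 48329 = \left(7078 - 22244\right) \left(-12403\right) + 48329 = \left(-15166\right) \left(-12403\right) + 48329 = 188103898 + 48329 = 188152227$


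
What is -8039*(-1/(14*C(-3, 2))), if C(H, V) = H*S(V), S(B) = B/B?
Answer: -8039/42 ≈ -191.40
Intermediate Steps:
S(B) = 1
C(H, V) = H (C(H, V) = H*1 = H)
-8039*(-1/(14*C(-3, 2))) = -8039/((1*(-14))*(-3)) = -8039/((-14*(-3))) = -8039/42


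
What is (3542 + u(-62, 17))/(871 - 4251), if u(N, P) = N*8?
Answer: -1523/1690 ≈ -0.90118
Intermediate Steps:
u(N, P) = 8*N
(3542 + u(-62, 17))/(871 - 4251) = (3542 + 8*(-62))/(871 - 4251) = (3542 - 496)/(-3380) = 3046*(-1/3380) = -1523/1690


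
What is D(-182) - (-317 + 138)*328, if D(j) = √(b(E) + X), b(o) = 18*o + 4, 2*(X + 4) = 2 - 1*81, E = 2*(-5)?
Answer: 58712 + I*√878/2 ≈ 58712.0 + 14.816*I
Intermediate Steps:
E = -10
X = -87/2 (X = -4 + (2 - 1*81)/2 = -4 + (2 - 81)/2 = -4 + (½)*(-79) = -4 - 79/2 = -87/2 ≈ -43.500)
b(o) = 4 + 18*o
D(j) = I*√878/2 (D(j) = √((4 + 18*(-10)) - 87/2) = √((4 - 180) - 87/2) = √(-176 - 87/2) = √(-439/2) = I*√878/2)
D(-182) - (-317 + 138)*328 = I*√878/2 - (-317 + 138)*328 = I*√878/2 - (-179)*328 = I*√878/2 - 1*(-58712) = I*√878/2 + 58712 = 58712 + I*√878/2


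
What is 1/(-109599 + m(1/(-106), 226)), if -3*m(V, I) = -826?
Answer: -3/327971 ≈ -9.1471e-6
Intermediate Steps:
m(V, I) = 826/3 (m(V, I) = -⅓*(-826) = 826/3)
1/(-109599 + m(1/(-106), 226)) = 1/(-109599 + 826/3) = 1/(-327971/3) = -3/327971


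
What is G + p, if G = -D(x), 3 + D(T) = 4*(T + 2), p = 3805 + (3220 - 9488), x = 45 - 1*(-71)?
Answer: -2932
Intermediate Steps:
x = 116 (x = 45 + 71 = 116)
p = -2463 (p = 3805 - 6268 = -2463)
D(T) = 5 + 4*T (D(T) = -3 + 4*(T + 2) = -3 + 4*(2 + T) = -3 + (8 + 4*T) = 5 + 4*T)
G = -469 (G = -(5 + 4*116) = -(5 + 464) = -1*469 = -469)
G + p = -469 - 2463 = -2932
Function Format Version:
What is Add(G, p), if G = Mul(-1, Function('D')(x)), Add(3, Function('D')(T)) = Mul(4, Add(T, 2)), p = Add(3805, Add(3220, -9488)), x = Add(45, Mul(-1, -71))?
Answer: -2932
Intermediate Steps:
x = 116 (x = Add(45, 71) = 116)
p = -2463 (p = Add(3805, -6268) = -2463)
Function('D')(T) = Add(5, Mul(4, T)) (Function('D')(T) = Add(-3, Mul(4, Add(T, 2))) = Add(-3, Mul(4, Add(2, T))) = Add(-3, Add(8, Mul(4, T))) = Add(5, Mul(4, T)))
G = -469 (G = Mul(-1, Add(5, Mul(4, 116))) = Mul(-1, Add(5, 464)) = Mul(-1, 469) = -469)
Add(G, p) = Add(-469, -2463) = -2932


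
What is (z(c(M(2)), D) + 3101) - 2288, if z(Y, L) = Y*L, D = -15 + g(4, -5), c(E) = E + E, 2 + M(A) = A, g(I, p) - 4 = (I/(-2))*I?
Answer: 813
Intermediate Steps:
g(I, p) = 4 - I²/2 (g(I, p) = 4 + (I/(-2))*I = 4 + (I*(-½))*I = 4 + (-I/2)*I = 4 - I²/2)
M(A) = -2 + A
c(E) = 2*E
D = -19 (D = -15 + (4 - ½*4²) = -15 + (4 - ½*16) = -15 + (4 - 8) = -15 - 4 = -19)
z(Y, L) = L*Y
(z(c(M(2)), D) + 3101) - 2288 = (-38*(-2 + 2) + 3101) - 2288 = (-38*0 + 3101) - 2288 = (-19*0 + 3101) - 2288 = (0 + 3101) - 2288 = 3101 - 2288 = 813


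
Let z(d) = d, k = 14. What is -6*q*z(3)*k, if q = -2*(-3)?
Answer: -1512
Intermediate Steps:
q = 6
-6*q*z(3)*k = -6*6*3*14 = -108*14 = -6*252 = -1512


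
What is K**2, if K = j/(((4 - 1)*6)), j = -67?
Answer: 4489/324 ≈ 13.855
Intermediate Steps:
K = -67/18 (K = -67*1/(6*(4 - 1)) = -67/(3*6) = -67/18 ≈ -3.7222)
K**2 = (-67/18)**2 = 4489/324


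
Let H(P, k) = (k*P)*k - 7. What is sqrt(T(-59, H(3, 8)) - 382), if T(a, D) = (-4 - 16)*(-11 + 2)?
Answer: I*sqrt(202) ≈ 14.213*I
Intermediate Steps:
H(P, k) = -7 + P*k**2 (H(P, k) = (P*k)*k - 7 = P*k**2 - 7 = -7 + P*k**2)
T(a, D) = 180 (T(a, D) = -20*(-9) = 180)
sqrt(T(-59, H(3, 8)) - 382) = sqrt(180 - 382) = sqrt(-202) = I*sqrt(202)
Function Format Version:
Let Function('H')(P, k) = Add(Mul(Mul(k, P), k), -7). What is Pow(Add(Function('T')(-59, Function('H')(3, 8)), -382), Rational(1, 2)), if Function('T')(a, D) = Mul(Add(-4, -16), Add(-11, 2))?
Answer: Mul(I, Pow(202, Rational(1, 2))) ≈ Mul(14.213, I)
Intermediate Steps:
Function('H')(P, k) = Add(-7, Mul(P, Pow(k, 2))) (Function('H')(P, k) = Add(Mul(Mul(P, k), k), -7) = Add(Mul(P, Pow(k, 2)), -7) = Add(-7, Mul(P, Pow(k, 2))))
Function('T')(a, D) = 180 (Function('T')(a, D) = Mul(-20, -9) = 180)
Pow(Add(Function('T')(-59, Function('H')(3, 8)), -382), Rational(1, 2)) = Pow(Add(180, -382), Rational(1, 2)) = Pow(-202, Rational(1, 2)) = Mul(I, Pow(202, Rational(1, 2)))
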